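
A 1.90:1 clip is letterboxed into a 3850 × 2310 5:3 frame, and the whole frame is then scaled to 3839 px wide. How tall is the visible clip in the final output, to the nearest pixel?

Fitted into 3850×2310, the clip spans the width; its height is 3850 / 1.900 ≈ 2026.32 px.
Scaling 3850 → 3839 is ×0.9971, so the height becomes 2026.32 × 0.9971 ≈ 2020.53 px.

2021 px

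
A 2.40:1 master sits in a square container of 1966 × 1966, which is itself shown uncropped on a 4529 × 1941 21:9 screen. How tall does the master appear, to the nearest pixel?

809 px

Inside the 1966×1966 canvas the master is width-limited at 1966.00 × 819.17.
Second fit — the square canvas into 4529×1941 spans the height: 1941.00 × 1941.00 (×0.9873 from 1966×1966).
Applying the same ×0.9873: 819.17 → 808.75.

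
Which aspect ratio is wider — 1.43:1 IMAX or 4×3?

1.43 and 4×3 = 1.333; 1.43 > 1.333.

1.43:1 IMAX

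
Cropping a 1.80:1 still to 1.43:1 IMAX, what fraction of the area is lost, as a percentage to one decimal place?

Going from 1.80:1 to 1.43:1 IMAX means cutting width while keeping height.
Fraction kept = (1.430)/(1.800) ≈ 79.44%, so 20.56% is lost.

20.6%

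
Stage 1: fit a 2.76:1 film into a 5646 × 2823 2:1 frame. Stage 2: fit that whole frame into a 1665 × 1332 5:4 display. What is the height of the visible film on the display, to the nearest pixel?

2.76:1 in 5646×2823: fills the width, so the film is 5646.00 × 2045.65.
The 2:1 canvas is width-limited in 1665×1332, giving 1665.00 × 832.50; scale factor 0.2949.
Applying the same ×0.2949: 2045.65 → 603.26.

603 px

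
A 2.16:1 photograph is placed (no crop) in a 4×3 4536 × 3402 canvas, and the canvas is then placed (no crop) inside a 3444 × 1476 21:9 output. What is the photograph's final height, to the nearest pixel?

911 px

First fit — 2.16:1 into 4536×3402 spans the width: 4536.00 × 2100.00.
4×3 in 3444×1476: fills the height, so the intermediate becomes 1968.00 × 1476.00 — a scale of ×0.4339.
The photograph scales with it: height 2100.00 × 0.4339 ≈ 911.11.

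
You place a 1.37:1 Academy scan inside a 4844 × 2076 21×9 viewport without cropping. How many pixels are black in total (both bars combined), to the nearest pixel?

Since 1.370 < 2.333, the scan is height-limited.
That makes the image 2844.1200 px wide (2076 × 1.370).
4844 − 2844.1200 = 1999.8800 px of bars.
Across the 2076-px span: 1999.8800 × 2076 ≈ 4151751 px.

4151751 pixels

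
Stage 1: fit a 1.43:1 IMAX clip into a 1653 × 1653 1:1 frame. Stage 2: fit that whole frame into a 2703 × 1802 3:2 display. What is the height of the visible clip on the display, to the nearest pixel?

1260 px

1.43:1 IMAX in 1653×1653: fills the width, so the clip is 1653.00 × 1155.94.
The 1:1 canvas is height-limited in 2703×1802, giving 1802.00 × 1802.00; scale factor 1.0901.
Applying the same ×1.0901: 1155.94 → 1260.14.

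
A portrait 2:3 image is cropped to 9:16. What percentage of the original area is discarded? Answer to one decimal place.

15.6%

9:16 is narrower than portrait 2:3, so the crop keeps the full height and trims the width.
(0.562)/(0.667) ≈ 0.844 of the area survives, leaving 15.62% discarded.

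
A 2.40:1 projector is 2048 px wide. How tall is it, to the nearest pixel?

At 2.40:1, 2048 / 2.400 ≈ 853.33.

853 px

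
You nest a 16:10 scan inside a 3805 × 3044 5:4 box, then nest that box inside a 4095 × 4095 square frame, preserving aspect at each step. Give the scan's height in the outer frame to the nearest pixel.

2559 px

16:10 in 3805×3044: fills the width, so the scan is 3805.00 × 2378.12.
5:4 in 4095×4095: fills the width, so the intermediate becomes 4095.00 × 3276.00 — a scale of ×1.0762.
The scan scales with it: height 2378.12 × 1.0762 ≈ 2559.38.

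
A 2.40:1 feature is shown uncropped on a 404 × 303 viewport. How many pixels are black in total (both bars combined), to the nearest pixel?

54405 pixels

2.40:1 is wider than 4×3, so it spans the full width.
Content height = 404 / 2.400 ≈ 168.3333 px.
Leftover height: 303 − 168.3333 = 134.6667 px.
Across the 404-px span: 134.6667 × 404 ≈ 54405 px.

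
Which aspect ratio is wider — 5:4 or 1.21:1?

5:4 = 1.25 and 1.21; 1.25 > 1.21.

5:4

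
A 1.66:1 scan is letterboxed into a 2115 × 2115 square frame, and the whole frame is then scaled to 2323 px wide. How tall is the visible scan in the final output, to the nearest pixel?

Fitted into 2115×2115, the scan spans the width; its height is 2115 / 1.660 ≈ 1274.10 px.
Resizing to 2323 px wide multiplies everything by 1.0983: 1274.10 → 1399.40 px.

1399 px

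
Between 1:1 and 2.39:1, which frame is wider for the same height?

1 and 2.39; 2.39 > 1.

2.39:1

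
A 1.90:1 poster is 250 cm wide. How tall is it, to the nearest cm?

132 cm

Height = 250 / 1.900 = 131.58.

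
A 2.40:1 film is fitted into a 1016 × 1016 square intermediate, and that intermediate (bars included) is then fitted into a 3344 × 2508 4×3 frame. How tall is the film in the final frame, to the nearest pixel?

2.40:1 in 1016×1016: fills the width, so the film is 1016.00 × 423.33.
The square canvas is height-limited in 3344×2508, giving 2508.00 × 2508.00; scale factor 2.4685.
The film scales with it: height 423.33 × 2.4685 ≈ 1045.00.

1045 px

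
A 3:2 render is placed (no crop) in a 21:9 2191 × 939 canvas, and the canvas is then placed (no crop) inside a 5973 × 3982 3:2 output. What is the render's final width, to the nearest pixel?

First fit — 3:2 into 2191×939 spans the height: 1408.50 × 939.00.
Second fit — the 21:9 canvas into 5973×3982 spans the width: 5973.00 × 2559.86 (×2.7262 from 2191×939).
So the render's width is 1408.50 × 2.7262 ≈ 3839.79.

3840 px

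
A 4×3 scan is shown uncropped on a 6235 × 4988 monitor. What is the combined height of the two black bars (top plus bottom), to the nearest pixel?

312 px

Since 1.333 > 1.250, the scan is width-limited.
The scan is 6235 × 3/4 ≈ 4676.25 px tall.
Leftover height: 4988 − 4676.25 = 311.75 px.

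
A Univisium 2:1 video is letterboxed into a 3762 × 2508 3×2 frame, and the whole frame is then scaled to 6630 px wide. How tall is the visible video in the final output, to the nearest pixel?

Fitted into 3762×2508, the video spans the width; its height is 3762 × 1/2 ≈ 1881.00 px.
The frame scales by 6630/3762 = 1.7624; 1881.00 × 1.7624 ≈ 3315.00 px.

3315 px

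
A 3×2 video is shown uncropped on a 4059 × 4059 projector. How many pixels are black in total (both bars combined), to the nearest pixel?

5491827 pixels

Since 1.500 > 1.000, the video is width-limited.
The video is 4059 × 2/3 ≈ 2706.0000 px tall.
Black = 4059 − 2706.0000 = 1353.0000 px.
That's 1353.0000 × 4059 ≈ 5491827 black pixels.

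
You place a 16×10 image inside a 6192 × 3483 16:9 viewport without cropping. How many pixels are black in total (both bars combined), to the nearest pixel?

2156674 pixels

16×10 (1.600) < 16:9 (1.778), so the image fills the height.
The image is 3483 × 16/10 ≈ 5572.8000 px wide.
Leftover width: 6192 − 5572.8000 = 619.2000 px.
That's 619.2000 × 3483 ≈ 2156674 black pixels.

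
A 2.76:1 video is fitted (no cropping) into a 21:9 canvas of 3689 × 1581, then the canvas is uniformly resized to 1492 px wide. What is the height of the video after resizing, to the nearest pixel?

At 3689×1581 the video is width-limited, so height = 3689 / 2.760 ≈ 1336.59 px.
The frame scales by 1492/3689 = 0.4044; 1336.59 × 0.4044 ≈ 540.58 px.

541 px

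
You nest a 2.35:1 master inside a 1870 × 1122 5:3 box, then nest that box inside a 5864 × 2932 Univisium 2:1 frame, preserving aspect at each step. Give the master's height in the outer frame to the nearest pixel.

Inside the 1870×1122 canvas the master is width-limited at 1870.00 × 795.74.
Second fit — the 5:3 canvas into 5864×2932 spans the height: 4886.67 × 2932.00 (×2.6132 from 1870×1122).
So the master's height is 795.74 × 2.6132 ≈ 2079.43.

2079 px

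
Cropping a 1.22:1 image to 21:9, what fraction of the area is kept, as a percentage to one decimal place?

52.3%

The width stays; only height is cut (since 21:9 is wider than 1.22:1).
Area ratio = (1.220)/(2.333) = 52.29% retained.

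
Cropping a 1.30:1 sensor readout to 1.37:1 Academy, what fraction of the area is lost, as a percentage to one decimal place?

5.1%

The width stays; only height is cut (since 1.37:1 Academy is wider than 1.30:1).
(1.300)/(1.370) ≈ 0.949 of the area survives, leaving 5.11% discarded.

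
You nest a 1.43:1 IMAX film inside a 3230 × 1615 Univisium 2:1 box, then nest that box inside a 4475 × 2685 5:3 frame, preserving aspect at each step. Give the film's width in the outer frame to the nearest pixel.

1.43:1 IMAX in 3230×1615: fills the height, so the film is 2309.45 × 1615.00.
The Univisium 2:1 canvas is width-limited in 4475×2685, giving 4475.00 × 2237.50; scale factor 1.3854.
The film scales with it: width 2309.45 × 1.3854 ≈ 3199.62.

3200 px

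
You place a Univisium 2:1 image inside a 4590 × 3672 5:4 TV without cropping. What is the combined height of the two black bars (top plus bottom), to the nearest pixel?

Since 2.000 > 1.250, the image is width-limited.
The image is 4590 × 1/2 ≈ 2295.00 px tall.
3672 − 2295.00 = 1377.00 px of bars.

1377 px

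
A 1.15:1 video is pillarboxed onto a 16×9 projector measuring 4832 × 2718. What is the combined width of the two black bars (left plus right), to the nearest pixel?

1706 px

1.15:1 (1.150) < 16×9 (1.778), so the video fills the height.
Content width = 2718 × 1.150 ≈ 3125.70 px.
Leftover width: 4832 − 3125.70 = 1706.30 px.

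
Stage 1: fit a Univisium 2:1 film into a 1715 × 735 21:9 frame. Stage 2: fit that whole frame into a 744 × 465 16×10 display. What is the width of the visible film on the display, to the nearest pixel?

638 px

First fit — Univisium 2:1 into 1715×735 spans the height: 1470.00 × 735.00.
Second fit — the 21:9 canvas into 744×465 spans the width: 744.00 × 318.86 (×0.4338 from 1715×735).
The film scales with it: width 1470.00 × 0.4338 ≈ 637.71.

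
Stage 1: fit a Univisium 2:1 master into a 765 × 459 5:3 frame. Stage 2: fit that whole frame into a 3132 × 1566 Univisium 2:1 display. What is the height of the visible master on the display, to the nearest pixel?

1305 px

Inside the 765×459 canvas the master is width-limited at 765.00 × 382.50.
Second fit — the 5:3 canvas into 3132×1566 spans the height: 2610.00 × 1566.00 (×3.4118 from 765×459).
The master scales with it: height 382.50 × 3.4118 ≈ 1305.00.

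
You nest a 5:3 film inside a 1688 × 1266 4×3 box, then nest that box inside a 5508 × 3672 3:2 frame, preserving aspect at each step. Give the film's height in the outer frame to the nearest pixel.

Inside the 1688×1266 canvas the film is width-limited at 1688.00 × 1012.80.
Second fit — the 4×3 canvas into 5508×3672 spans the height: 4896.00 × 3672.00 (×2.9005 from 1688×1266).
So the film's height is 1012.80 × 2.9005 ≈ 2937.60.

2938 px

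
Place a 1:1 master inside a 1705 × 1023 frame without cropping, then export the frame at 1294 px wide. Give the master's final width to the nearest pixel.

776 px

In the 1705×1023 frame the master fills the height: width = 1023 × 1/1 ≈ 1023.00 px.
The frame scales by 1294/1705 = 0.7589; 1023.00 × 0.7589 ≈ 776.40 px.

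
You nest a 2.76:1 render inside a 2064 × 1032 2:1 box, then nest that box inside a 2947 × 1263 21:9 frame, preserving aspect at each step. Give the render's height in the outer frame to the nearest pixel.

915 px

First fit — 2.76:1 into 2064×1032 spans the width: 2064.00 × 747.83.
2:1 in 2947×1263: fills the height, so the intermediate becomes 2526.00 × 1263.00 — a scale of ×1.2238.
The render scales with it: height 747.83 × 1.2238 ≈ 915.22.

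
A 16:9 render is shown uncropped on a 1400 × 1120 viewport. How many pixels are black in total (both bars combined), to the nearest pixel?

16:9 (1.778) > 5:4 (1.250), so the render fills the width.
Content height = 1400 × 9/16 ≈ 787.5000 px.
Leftover height: 1120 − 787.5000 = 332.5000 px.
That's 332.5000 × 1400 ≈ 465500 black pixels.

465500 pixels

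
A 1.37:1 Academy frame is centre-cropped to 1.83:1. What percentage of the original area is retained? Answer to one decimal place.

74.9%

The width stays; only height is cut (since 1.83:1 is wider than 1.37:1 Academy).
Fraction kept = (1.370)/(1.830) ≈ 74.86%.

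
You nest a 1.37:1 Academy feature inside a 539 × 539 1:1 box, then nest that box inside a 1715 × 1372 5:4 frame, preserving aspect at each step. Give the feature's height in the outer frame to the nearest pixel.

First fit — 1.37:1 Academy into 539×539 spans the width: 539.00 × 393.43.
The 1:1 canvas is height-limited in 1715×1372, giving 1372.00 × 1372.00; scale factor 2.5455.
So the feature's height is 393.43 × 2.5455 ≈ 1001.46.

1001 px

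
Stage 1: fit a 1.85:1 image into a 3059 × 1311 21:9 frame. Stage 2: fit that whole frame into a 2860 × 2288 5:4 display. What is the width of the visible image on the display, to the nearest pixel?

First fit — 1.85:1 into 3059×1311 spans the height: 2425.35 × 1311.00.
21:9 in 2860×2288: fills the width, so the intermediate becomes 2860.00 × 1225.71 — a scale of ×0.9349.
Applying the same ×0.9349: 2425.35 → 2267.57.

2268 px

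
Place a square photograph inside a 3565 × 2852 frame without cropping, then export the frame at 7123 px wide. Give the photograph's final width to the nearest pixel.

5698 px

Fitted into 3565×2852, the photograph spans the height; its width is 2852 × 1/1 ≈ 2852.00 px.
Resizing to 7123 px wide multiplies everything by 1.9980: 2852.00 → 5698.40 px.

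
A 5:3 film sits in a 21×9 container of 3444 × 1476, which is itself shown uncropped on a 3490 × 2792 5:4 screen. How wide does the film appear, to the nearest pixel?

2493 px

Inside the 3444×1476 canvas the film is height-limited at 2460.00 × 1476.00.
Second fit — the 21×9 canvas into 3490×2792 spans the width: 3490.00 × 1495.71 (×1.0134 from 3444×1476).
The film scales with it: width 2460.00 × 1.0134 ≈ 2492.86.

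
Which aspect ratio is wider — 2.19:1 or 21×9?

2.19 and 21×9 = 2.333; 2.333 > 2.19.

21×9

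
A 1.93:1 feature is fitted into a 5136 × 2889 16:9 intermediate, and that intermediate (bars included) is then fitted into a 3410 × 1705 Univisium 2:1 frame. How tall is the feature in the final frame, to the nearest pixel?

1571 px

1.93:1 in 5136×2889: fills the width, so the feature is 5136.00 × 2661.14.
Second fit — the 16:9 canvas into 3410×1705 spans the height: 3031.11 × 1705.00 (×0.5902 from 5136×2889).
So the feature's height is 2661.14 × 0.5902 ≈ 1570.52.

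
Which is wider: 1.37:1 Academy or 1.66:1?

1.66:1

1.37 and 1.66; 1.66 > 1.37.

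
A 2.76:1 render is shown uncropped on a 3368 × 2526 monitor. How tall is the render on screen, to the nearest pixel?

Since 2.760 > 1.333, the render is width-limited.
The render is 3368 / 2.760 ≈ 1220.29 px tall.

1220 px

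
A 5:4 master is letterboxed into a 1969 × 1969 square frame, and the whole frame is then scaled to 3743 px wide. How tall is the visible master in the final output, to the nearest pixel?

2994 px

Fitted into 1969×1969, the master spans the width; its height is 1969 × 4/5 ≈ 1575.20 px.
Resizing to 3743 px wide multiplies everything by 1.9010: 1575.20 → 2994.40 px.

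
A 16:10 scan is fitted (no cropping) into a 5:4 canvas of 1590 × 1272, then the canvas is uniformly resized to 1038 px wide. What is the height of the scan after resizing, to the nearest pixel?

Fitted into 1590×1272, the scan spans the width; its height is 1590 × 10/16 ≈ 993.75 px.
The frame scales by 1038/1590 = 0.6528; 993.75 × 0.6528 ≈ 648.75 px.

649 px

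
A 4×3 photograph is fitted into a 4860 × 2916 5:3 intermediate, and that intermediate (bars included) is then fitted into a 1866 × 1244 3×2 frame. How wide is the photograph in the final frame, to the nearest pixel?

1493 px

First fit — 4×3 into 4860×2916 spans the height: 3888.00 × 2916.00.
5:3 in 1866×1244: fills the width, so the intermediate becomes 1866.00 × 1119.60 — a scale of ×0.3840.
The photograph scales with it: width 3888.00 × 0.3840 ≈ 1492.80.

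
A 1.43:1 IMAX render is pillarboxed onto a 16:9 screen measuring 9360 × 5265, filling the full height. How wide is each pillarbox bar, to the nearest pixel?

That makes the image 7528.95 px wide (5265 × 1.430).
Leftover width: 9360 − 7528.95 = 1831.05 px → 915.52 each side.

916 px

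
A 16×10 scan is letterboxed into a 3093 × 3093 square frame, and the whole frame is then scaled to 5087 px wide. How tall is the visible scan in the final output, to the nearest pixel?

3179 px

At 3093×3093 the scan is width-limited, so height = 3093 × 10/16 ≈ 1933.12 px.
Resizing to 5087 px wide multiplies everything by 1.6447: 1933.12 → 3179.38 px.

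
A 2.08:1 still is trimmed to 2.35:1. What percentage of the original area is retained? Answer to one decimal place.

Going from 2.08:1 to 2.35:1 means cutting height while keeping width.
(2.080)/(2.350) ≈ 0.885 of the area survives.

88.5%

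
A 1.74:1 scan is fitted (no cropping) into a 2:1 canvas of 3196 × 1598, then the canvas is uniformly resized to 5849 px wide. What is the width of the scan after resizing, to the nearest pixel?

In the 3196×1598 frame the scan fills the height: width = 1598 × 1.740 ≈ 2780.52 px.
Scaling 3196 → 5849 is ×1.8301, so the width becomes 2780.52 × 1.8301 ≈ 5088.63 px.

5089 px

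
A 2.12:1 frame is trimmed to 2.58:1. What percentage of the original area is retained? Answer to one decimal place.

The width stays; only height is cut (since 2.58:1 is wider than 2.12:1).
(2.120)/(2.580) ≈ 0.822 of the area survives.

82.2%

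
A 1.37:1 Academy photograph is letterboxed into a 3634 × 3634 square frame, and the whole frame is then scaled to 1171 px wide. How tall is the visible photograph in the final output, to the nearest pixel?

At 3634×3634 the photograph is width-limited, so height = 3634 / 1.370 ≈ 2652.55 px.
The frame scales by 1171/3634 = 0.3222; 2652.55 × 0.3222 ≈ 854.74 px.

855 px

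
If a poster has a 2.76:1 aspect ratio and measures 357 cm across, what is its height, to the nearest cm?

357 / 2.760 = 129.35.

129 cm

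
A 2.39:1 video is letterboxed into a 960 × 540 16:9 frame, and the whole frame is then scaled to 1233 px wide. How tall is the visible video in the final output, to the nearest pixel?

516 px

In the 960×540 frame the video fills the width: height = 960 / 2.390 ≈ 401.67 px.
Resizing to 1233 px wide multiplies everything by 1.2844: 401.67 → 515.90 px.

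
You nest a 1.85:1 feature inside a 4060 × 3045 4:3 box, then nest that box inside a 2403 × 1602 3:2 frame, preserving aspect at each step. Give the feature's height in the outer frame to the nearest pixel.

1155 px

First fit — 1.85:1 into 4060×3045 spans the width: 4060.00 × 2194.59.
Second fit — the 4:3 canvas into 2403×1602 spans the height: 2136.00 × 1602.00 (×0.5261 from 4060×3045).
The feature scales with it: height 2194.59 × 0.5261 ≈ 1154.59.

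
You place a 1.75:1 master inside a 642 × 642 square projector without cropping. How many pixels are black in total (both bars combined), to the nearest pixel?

176642 pixels

Since 1.750 > 1.000, the master is width-limited.
The master is 642 / 1.750 ≈ 366.8571 px tall.
642 − 366.8571 = 275.1429 px of bars.
Bar area = 275.1429 × 642 ≈ 176642 px.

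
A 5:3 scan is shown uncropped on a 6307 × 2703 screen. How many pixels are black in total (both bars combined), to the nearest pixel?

Since 1.667 < 2.333, the scan is height-limited.
That makes the image 4505.0000 px wide (2703 × 5/3).
6307 − 4505.0000 = 1802.0000 px of bars.
Across the 2703-px span: 1802.0000 × 2703 ≈ 4870806 px.

4870806 pixels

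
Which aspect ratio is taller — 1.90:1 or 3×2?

1.9 and 3×2 = 1.5; 1.9 > 1.5. The smaller width-to-height ratio is the taller frame.

3×2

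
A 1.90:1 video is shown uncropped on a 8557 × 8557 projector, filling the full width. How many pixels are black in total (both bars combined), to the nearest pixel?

That makes the image 4503.6842 px tall (8557 / 1.900).
8557 − 4503.6842 = 4053.3158 px of bars.
Bar area = 4053.3158 × 8557 ≈ 34684223 px.

34684223 pixels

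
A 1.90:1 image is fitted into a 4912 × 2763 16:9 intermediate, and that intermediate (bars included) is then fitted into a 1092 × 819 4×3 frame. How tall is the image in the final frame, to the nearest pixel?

575 px

Inside the 4912×2763 canvas the image is width-limited at 4912.00 × 2585.26.
16:9 in 1092×819: fills the width, so the intermediate becomes 1092.00 × 614.25 — a scale of ×0.2223.
So the image's height is 2585.26 × 0.2223 ≈ 574.74.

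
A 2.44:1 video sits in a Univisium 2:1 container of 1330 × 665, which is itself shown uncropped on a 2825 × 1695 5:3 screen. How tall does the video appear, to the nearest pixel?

First fit — 2.44:1 into 1330×665 spans the width: 1330.00 × 545.08.
Second fit — the Univisium 2:1 canvas into 2825×1695 spans the width: 2825.00 × 1412.50 (×2.1241 from 1330×665).
So the video's height is 545.08 × 2.1241 ≈ 1157.79.

1158 px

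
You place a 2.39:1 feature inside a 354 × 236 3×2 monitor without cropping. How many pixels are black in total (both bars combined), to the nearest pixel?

Since 2.390 > 1.500, the feature is width-limited.
That makes the image 148.1172 px tall (354 / 2.390).
236 − 148.1172 = 87.8828 px of bars.
That's 87.8828 × 354 ≈ 31111 black pixels.

31111 pixels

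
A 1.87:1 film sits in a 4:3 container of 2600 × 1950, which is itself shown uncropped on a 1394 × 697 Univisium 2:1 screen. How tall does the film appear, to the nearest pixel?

First fit — 1.87:1 into 2600×1950 spans the width: 2600.00 × 1390.37.
The 4:3 canvas is height-limited in 1394×697, giving 929.33 × 697.00; scale factor 0.3574.
The film scales with it: height 1390.37 × 0.3574 ≈ 496.97.

497 px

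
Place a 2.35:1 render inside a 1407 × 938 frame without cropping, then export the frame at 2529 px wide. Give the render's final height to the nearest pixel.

1076 px

In the 1407×938 frame the render fills the width: height = 1407 / 2.350 ≈ 598.72 px.
The frame scales by 2529/1407 = 1.7974; 598.72 × 1.7974 ≈ 1076.17 px.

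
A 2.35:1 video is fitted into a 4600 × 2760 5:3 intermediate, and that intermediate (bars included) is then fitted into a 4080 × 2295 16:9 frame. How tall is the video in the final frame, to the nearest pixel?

First fit — 2.35:1 into 4600×2760 spans the width: 4600.00 × 1957.45.
5:3 in 4080×2295: fills the height, so the intermediate becomes 3825.00 × 2295.00 — a scale of ×0.8315.
So the video's height is 1957.45 × 0.8315 ≈ 1627.66.

1628 px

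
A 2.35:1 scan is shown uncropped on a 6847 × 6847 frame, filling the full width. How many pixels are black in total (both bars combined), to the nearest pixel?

Content height = 6847 / 2.350 ≈ 2913.6170 px.
Leftover height: 6847 − 2913.6170 = 3933.3830 px.
Across the 6847-px span: 3933.3830 × 6847 ≈ 26931873 px.

26931873 pixels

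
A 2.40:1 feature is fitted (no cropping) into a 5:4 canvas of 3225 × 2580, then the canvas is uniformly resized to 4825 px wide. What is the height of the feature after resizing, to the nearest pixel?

2010 px

At 3225×2580 the feature is width-limited, so height = 3225 / 2.400 ≈ 1343.75 px.
The frame scales by 4825/3225 = 1.4961; 1343.75 × 1.4961 ≈ 2010.42 px.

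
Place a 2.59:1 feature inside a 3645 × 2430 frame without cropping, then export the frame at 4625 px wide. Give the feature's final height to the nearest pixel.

Fitted into 3645×2430, the feature spans the width; its height is 3645 / 2.590 ≈ 1407.34 px.
Resizing to 4625 px wide multiplies everything by 1.2689: 1407.34 → 1785.71 px.

1786 px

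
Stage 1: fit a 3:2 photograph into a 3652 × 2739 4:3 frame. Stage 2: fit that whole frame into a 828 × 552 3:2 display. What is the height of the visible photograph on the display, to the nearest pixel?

491 px

First fit — 3:2 into 3652×2739 spans the width: 3652.00 × 2434.67.
Second fit — the 4:3 canvas into 828×552 spans the height: 736.00 × 552.00 (×0.2015 from 3652×2739).
Applying the same ×0.2015: 2434.67 → 490.67.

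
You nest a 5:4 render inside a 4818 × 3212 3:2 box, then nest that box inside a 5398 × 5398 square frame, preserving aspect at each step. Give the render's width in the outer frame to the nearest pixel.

4498 px

5:4 in 4818×3212: fills the height, so the render is 4015.00 × 3212.00.
3:2 in 5398×5398: fills the width, so the intermediate becomes 5398.00 × 3598.67 — a scale of ×1.1204.
So the render's width is 4015.00 × 1.1204 ≈ 4498.33.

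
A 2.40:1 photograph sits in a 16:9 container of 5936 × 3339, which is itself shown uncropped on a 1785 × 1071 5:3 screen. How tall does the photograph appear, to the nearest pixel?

744 px

Inside the 5936×3339 canvas the photograph is width-limited at 5936.00 × 2473.33.
The 16:9 canvas is width-limited in 1785×1071, giving 1785.00 × 1004.06; scale factor 0.3007.
The photograph scales with it: height 2473.33 × 0.3007 ≈ 743.75.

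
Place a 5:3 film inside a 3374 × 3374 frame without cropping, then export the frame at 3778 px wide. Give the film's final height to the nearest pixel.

2267 px

In the 3374×3374 frame the film fills the width: height = 3374 × 3/5 ≈ 2024.40 px.
Resizing to 3778 px wide multiplies everything by 1.1197: 2024.40 → 2266.80 px.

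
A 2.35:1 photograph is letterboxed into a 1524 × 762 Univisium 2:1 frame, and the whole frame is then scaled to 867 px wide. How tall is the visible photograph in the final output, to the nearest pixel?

369 px

At 1524×762 the photograph is width-limited, so height = 1524 / 2.350 ≈ 648.51 px.
Scaling 1524 → 867 is ×0.5689, so the height becomes 648.51 × 0.5689 ≈ 368.94 px.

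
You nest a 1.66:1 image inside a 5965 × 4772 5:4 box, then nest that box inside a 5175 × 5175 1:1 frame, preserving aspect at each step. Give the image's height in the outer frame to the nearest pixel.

3117 px

1.66:1 in 5965×4772: fills the width, so the image is 5965.00 × 3593.37.
The 5:4 canvas is width-limited in 5175×5175, giving 5175.00 × 4140.00; scale factor 0.8676.
Applying the same ×0.8676: 3593.37 → 3117.47.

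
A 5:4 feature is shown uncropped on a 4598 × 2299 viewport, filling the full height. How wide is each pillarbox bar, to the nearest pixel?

862 px

The feature is 2299 × 5/4 ≈ 2873.75 px wide.
4598 − 2873.75 = 1724.25 px of bars (862.12 each).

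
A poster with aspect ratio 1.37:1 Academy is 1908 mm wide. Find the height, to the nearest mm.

At 1.37:1 Academy, 1908 / 1.370 ≈ 1392.70.

1393 mm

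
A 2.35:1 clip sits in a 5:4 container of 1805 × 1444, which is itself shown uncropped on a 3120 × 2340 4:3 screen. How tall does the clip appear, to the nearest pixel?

2.35:1 in 1805×1444: fills the width, so the clip is 1805.00 × 768.09.
The 5:4 canvas is height-limited in 3120×2340, giving 2925.00 × 2340.00; scale factor 1.6205.
The clip scales with it: height 768.09 × 1.6205 ≈ 1244.68.

1245 px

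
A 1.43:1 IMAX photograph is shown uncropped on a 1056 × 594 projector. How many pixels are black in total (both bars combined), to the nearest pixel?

122709 pixels

Since 1.430 < 1.778, the photograph is height-limited.
Content width = 594 × 1.430 ≈ 849.4200 px.
Leftover width: 1056 − 849.4200 = 206.5800 px.
Across the 594-px span: 206.5800 × 594 ≈ 122709 px.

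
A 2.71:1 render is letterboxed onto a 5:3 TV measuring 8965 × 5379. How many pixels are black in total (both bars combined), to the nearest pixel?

2.71:1 (2.710) > 5:3 (1.667), so the render fills the width.
The render is 8965 / 2.710 ≈ 3308.1181 px tall.
Leftover height: 5379 − 3308.1181 = 2070.8819 px.
That's 2070.8819 × 8965 ≈ 18565456 black pixels.

18565456 pixels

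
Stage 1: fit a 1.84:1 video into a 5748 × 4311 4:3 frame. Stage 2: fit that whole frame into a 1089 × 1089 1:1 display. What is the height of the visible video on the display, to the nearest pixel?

592 px

Inside the 5748×4311 canvas the video is width-limited at 5748.00 × 3123.91.
4:3 in 1089×1089: fills the width, so the intermediate becomes 1089.00 × 816.75 — a scale of ×0.1895.
Applying the same ×0.1895: 3123.91 → 591.85.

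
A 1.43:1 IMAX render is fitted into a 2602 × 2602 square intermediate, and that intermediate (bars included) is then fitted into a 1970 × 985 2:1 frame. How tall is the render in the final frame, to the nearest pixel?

First fit — 1.43:1 IMAX into 2602×2602 spans the width: 2602.00 × 1819.58.
square in 1970×985: fills the height, so the intermediate becomes 985.00 × 985.00 — a scale of ×0.3786.
So the render's height is 1819.58 × 0.3786 ≈ 688.81.

689 px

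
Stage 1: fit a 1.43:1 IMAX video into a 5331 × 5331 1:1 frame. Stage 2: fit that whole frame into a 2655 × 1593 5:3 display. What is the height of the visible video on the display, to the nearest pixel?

1.43:1 IMAX in 5331×5331: fills the width, so the video is 5331.00 × 3727.97.
1:1 in 2655×1593: fills the height, so the intermediate becomes 1593.00 × 1593.00 — a scale of ×0.2988.
So the video's height is 3727.97 × 0.2988 ≈ 1113.99.

1114 px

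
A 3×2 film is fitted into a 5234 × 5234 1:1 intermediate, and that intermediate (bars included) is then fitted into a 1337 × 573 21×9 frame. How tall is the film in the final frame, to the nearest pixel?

Inside the 5234×5234 canvas the film is width-limited at 5234.00 × 3489.33.
The 1:1 canvas is height-limited in 1337×573, giving 573.00 × 573.00; scale factor 0.1095.
Applying the same ×0.1095: 3489.33 → 382.00.

382 px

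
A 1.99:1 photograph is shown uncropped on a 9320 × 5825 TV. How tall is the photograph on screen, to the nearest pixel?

4683 px

1.99:1 is wider than 16:10, so it spans the full width.
The photograph is 9320 / 1.990 ≈ 4683.42 px tall.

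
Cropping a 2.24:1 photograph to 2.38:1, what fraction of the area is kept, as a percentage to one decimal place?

Going from 2.24:1 to 2.38:1 means cutting height while keeping width.
Fraction kept = (2.240)/(2.380) ≈ 94.12%.

94.1%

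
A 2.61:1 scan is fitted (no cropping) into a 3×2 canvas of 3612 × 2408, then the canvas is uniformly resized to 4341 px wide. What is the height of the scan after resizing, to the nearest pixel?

At 3612×2408 the scan is width-limited, so height = 3612 / 2.610 ≈ 1383.91 px.
Scaling 3612 → 4341 is ×1.2018, so the height becomes 1383.91 × 1.2018 ≈ 1663.22 px.

1663 px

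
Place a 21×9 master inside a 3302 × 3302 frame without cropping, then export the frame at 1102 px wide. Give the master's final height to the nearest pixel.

In the 3302×3302 frame the master fills the width: height = 3302 × 9/21 ≈ 1415.14 px.
Scaling 3302 → 1102 is ×0.3337, so the height becomes 1415.14 × 0.3337 ≈ 472.29 px.

472 px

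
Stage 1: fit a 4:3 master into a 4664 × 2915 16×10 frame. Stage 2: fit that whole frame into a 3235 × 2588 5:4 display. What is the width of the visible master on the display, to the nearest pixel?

4:3 in 4664×2915: fills the height, so the master is 3886.67 × 2915.00.
16×10 in 3235×2588: fills the width, so the intermediate becomes 3235.00 × 2021.88 — a scale of ×0.6936.
The master scales with it: width 3886.67 × 0.6936 ≈ 2695.83.

2696 px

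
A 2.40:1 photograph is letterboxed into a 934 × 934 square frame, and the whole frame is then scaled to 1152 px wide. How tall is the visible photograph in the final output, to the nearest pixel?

Fitted into 934×934, the photograph spans the width; its height is 934 / 2.400 ≈ 389.17 px.
Scaling 934 → 1152 is ×1.2334, so the height becomes 389.17 × 1.2334 ≈ 480.00 px.

480 px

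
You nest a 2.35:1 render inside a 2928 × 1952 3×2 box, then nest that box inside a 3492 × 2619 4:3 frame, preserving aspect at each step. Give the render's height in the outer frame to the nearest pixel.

First fit — 2.35:1 into 2928×1952 spans the width: 2928.00 × 1245.96.
Second fit — the 3×2 canvas into 3492×2619 spans the width: 3492.00 × 2328.00 (×1.1926 from 2928×1952).
Applying the same ×1.1926: 1245.96 → 1485.96.

1486 px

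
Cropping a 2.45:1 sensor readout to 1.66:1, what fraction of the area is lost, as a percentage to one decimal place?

1.66:1 is narrower than 2.45:1, so the crop keeps the full height and trims the width.
Fraction kept = (1.660)/(2.450) ≈ 67.76%, so 32.24% is lost.

32.2%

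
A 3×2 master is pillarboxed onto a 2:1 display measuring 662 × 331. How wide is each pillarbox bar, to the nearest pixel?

83 px

3×2 (1.500) < 2:1 (2.000), so the master fills the height.
That makes the image 496.50 px wide (331 × 3/2).
Leftover width: 662 − 496.50 = 165.50 px → 82.75 each side.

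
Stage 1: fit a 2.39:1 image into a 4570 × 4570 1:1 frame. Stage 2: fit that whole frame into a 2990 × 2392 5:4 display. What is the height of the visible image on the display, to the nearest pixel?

1001 px

2.39:1 in 4570×4570: fills the width, so the image is 4570.00 × 1912.13.
1:1 in 2990×2392: fills the height, so the intermediate becomes 2392.00 × 2392.00 — a scale of ×0.5234.
So the image's height is 1912.13 × 0.5234 ≈ 1000.84.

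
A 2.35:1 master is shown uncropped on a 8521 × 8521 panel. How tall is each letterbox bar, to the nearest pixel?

2448 px

Since 2.350 > 1.000, the master is width-limited.
That makes the image 3625.96 px tall (8521 / 2.350).
8521 − 3625.96 = 4895.04 px of bars (2447.52 each).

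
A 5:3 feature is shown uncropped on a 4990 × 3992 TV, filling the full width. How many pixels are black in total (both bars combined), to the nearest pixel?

4980020 pixels

Content height = 4990 × 3/5 ≈ 2994.0000 px.
3992 − 2994.0000 = 998.0000 px of bars.
Bar area = 998.0000 × 4990 ≈ 4980020 px.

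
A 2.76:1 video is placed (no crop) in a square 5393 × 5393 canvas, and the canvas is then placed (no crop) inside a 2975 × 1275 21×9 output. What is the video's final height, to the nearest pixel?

462 px

First fit — 2.76:1 into 5393×5393 spans the width: 5393.00 × 1953.99.
Second fit — the square canvas into 2975×1275 spans the height: 1275.00 × 1275.00 (×0.2364 from 5393×5393).
Applying the same ×0.2364: 1953.99 → 461.96.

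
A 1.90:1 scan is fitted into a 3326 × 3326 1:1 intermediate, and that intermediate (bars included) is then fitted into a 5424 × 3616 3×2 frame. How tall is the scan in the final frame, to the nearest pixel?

Inside the 3326×3326 canvas the scan is width-limited at 3326.00 × 1750.53.
The 1:1 canvas is height-limited in 5424×3616, giving 3616.00 × 3616.00; scale factor 1.0872.
So the scan's height is 1750.53 × 1.0872 ≈ 1903.16.

1903 px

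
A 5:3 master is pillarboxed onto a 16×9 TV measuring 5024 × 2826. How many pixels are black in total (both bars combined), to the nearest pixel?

887364 pixels

5:3 is narrower than 16×9, so it spans the full height.
The master is 2826 × 5/3 ≈ 4710.0000 px wide.
Black = 5024 − 4710.0000 = 314.0000 px.
Bar area = 314.0000 × 2826 ≈ 887364 px.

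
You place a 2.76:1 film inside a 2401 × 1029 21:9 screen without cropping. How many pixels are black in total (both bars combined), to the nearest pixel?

381933 pixels

2.76:1 (2.760) > 21:9 (2.333), so the film fills the width.
That makes the image 869.9275 px tall (2401 / 2.760).
1029 − 869.9275 = 159.0725 px of bars.
That's 159.0725 × 2401 ≈ 381933 black pixels.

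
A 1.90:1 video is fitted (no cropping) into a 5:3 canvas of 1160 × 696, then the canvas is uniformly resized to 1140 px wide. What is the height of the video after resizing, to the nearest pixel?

At 1160×696 the video is width-limited, so height = 1160 / 1.900 ≈ 610.53 px.
Scaling 1160 → 1140 is ×0.9828, so the height becomes 610.53 × 0.9828 ≈ 600.00 px.

600 px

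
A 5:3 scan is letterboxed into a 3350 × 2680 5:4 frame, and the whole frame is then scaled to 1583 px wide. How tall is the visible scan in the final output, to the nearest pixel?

950 px

At 3350×2680 the scan is width-limited, so height = 3350 × 3/5 ≈ 2010.00 px.
The frame scales by 1583/3350 = 0.4725; 2010.00 × 0.4725 ≈ 949.80 px.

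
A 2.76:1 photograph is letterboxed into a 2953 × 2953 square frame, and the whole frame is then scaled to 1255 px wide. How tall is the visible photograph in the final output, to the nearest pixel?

Fitted into 2953×2953, the photograph spans the width; its height is 2953 / 2.760 ≈ 1069.93 px.
Resizing to 1255 px wide multiplies everything by 0.4250: 1069.93 → 454.71 px.

455 px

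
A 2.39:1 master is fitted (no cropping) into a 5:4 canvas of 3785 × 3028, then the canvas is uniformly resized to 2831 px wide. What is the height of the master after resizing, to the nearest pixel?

1185 px

At 3785×3028 the master is width-limited, so height = 3785 / 2.390 ≈ 1583.68 px.
Resizing to 2831 px wide multiplies everything by 0.7480: 1583.68 → 1184.52 px.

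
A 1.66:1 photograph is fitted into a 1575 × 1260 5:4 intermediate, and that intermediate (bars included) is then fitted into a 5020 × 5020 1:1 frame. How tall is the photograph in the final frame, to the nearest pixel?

Inside the 1575×1260 canvas the photograph is width-limited at 1575.00 × 948.80.
Second fit — the 5:4 canvas into 5020×5020 spans the width: 5020.00 × 4016.00 (×3.1873 from 1575×1260).
Applying the same ×3.1873: 948.80 → 3024.10.

3024 px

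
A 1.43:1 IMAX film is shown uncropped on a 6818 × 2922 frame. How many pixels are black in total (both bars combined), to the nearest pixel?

7712736 pixels

Since 1.430 < 2.333, the film is height-limited.
The film is 2922 × 1.430 ≈ 4178.4600 px wide.
Black = 6818 − 4178.4600 = 2639.5400 px.
Bar area = 2639.5400 × 2922 ≈ 7712736 px.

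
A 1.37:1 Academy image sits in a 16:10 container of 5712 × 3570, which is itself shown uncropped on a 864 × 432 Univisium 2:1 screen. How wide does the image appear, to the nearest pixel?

Inside the 5712×3570 canvas the image is height-limited at 4890.90 × 3570.00.
16:10 in 864×432: fills the height, so the intermediate becomes 691.20 × 432.00 — a scale of ×0.1210.
So the image's width is 4890.90 × 0.1210 ≈ 591.84.

592 px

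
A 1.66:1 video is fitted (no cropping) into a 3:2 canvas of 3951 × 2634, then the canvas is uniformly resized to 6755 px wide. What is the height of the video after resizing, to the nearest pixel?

4069 px

In the 3951×2634 frame the video fills the width: height = 3951 / 1.660 ≈ 2380.12 px.
Resizing to 6755 px wide multiplies everything by 1.7097: 2380.12 → 4069.28 px.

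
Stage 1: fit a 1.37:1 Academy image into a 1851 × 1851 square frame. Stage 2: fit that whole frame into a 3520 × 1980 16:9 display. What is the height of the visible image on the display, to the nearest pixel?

1445 px

1.37:1 Academy in 1851×1851: fills the width, so the image is 1851.00 × 1351.09.
Second fit — the square canvas into 3520×1980 spans the height: 1980.00 × 1980.00 (×1.0697 from 1851×1851).
Applying the same ×1.0697: 1351.09 → 1445.26.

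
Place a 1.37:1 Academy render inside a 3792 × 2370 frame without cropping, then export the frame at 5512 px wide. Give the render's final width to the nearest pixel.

Fitted into 3792×2370, the render spans the height; its width is 2370 × 1.370 ≈ 3246.90 px.
The frame scales by 5512/3792 = 1.4536; 3246.90 × 1.4536 ≈ 4719.65 px.

4720 px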